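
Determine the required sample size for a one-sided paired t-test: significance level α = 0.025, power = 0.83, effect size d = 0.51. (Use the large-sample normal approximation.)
n = 33 pairs

Sample size formula (paired t-test, normal approximation):
n = ((z_α + z_β) / d)²

z_α = 1.960 (for α = 0.025, one-sided)
z_β = 0.954 (for power = 0.83)
d = 0.51

n = ((1.960 + 0.954) / 0.51)²
n = (5.714)²
n ≈ 32.65
Round up to the next whole number: n = 33 pairs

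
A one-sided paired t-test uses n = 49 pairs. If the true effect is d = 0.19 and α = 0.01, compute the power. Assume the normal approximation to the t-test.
Power ≈ 0.16

Power calculation (paired t-test, normal approximation):
z_β = d · √n - z_α
z_β = 0.19 · √49 - 2.326
z_β = 0.19 · 7.000 - 2.326
z_β = -0.996

Power = Φ(z_β) = Φ(-0.996) ≈ 0.160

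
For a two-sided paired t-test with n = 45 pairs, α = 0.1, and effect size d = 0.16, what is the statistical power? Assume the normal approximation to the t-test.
Power ≈ 0.28

Power calculation (paired t-test, normal approximation):
z_β = d · √n - z_{α/2}
z_β = 0.16 · √45 - 1.645
z_β = 0.16 · 6.708 - 1.645
z_β = -0.572

Power = Φ(z_β) = Φ(-0.572) ≈ 0.284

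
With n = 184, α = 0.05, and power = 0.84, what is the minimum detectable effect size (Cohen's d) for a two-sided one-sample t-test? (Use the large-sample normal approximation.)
d ≈ 0.22

Minimum detectable effect (one-sample t-test, normal approximation):
d = (z_{α/2} + z_β) / √n
d = (1.960 + 0.994) / √184
d = 2.954 / 13.565
d ≈ 0.22

By Cohen's convention (0.2 small / 0.5 medium / 0.8 large): small effect.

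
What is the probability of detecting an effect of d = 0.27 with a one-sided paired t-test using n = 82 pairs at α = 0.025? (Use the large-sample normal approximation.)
Power ≈ 0.69

Power calculation (paired t-test, normal approximation):
z_β = d · √n - z_α
z_β = 0.27 · √82 - 1.960
z_β = 0.27 · 9.055 - 1.960
z_β = 0.485

Power = Φ(z_β) = Φ(0.485) ≈ 0.686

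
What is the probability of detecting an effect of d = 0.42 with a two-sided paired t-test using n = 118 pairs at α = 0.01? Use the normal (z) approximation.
Power ≈ 0.98

Power calculation (paired t-test, normal approximation):
z_β = d · √n - z_{α/2}
z_β = 0.42 · √118 - 2.576
z_β = 0.42 · 10.863 - 2.576
z_β = 1.987

Power = Φ(z_β) = Φ(1.987) ≈ 0.977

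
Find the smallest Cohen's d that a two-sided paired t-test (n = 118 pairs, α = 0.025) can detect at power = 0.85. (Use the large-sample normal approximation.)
d ≈ 0.30

Minimum detectable effect (paired t-test, normal approximation):
d = (z_{α/2} + z_β) / √n
d = (2.241 + 1.036) / √118
d = 3.278 / 10.863
d ≈ 0.30

By Cohen's convention (0.2 small / 0.5 medium / 0.8 large): small effect.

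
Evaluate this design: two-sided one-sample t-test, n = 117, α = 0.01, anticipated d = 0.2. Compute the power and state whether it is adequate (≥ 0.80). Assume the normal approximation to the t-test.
Power ≈ 0.34; the study is underpowered (power < 0.80)

Power calculation (one-sample t-test, normal approximation):
z_β = d · √n - z_{α/2}
z_β = 0.2 · √117 - 2.576
z_β = 0.2 · 10.817 - 2.576
z_β = -0.412

Power = Φ(z_β) = Φ(-0.412) ≈ 0.340

Effect size d = 0.2 is small by Cohen's convention (0.2/0.5/0.8).

Threshold: power ≥ 0.80 is conventionally adequate.
Power ≈ 0.34 → the study is underpowered (power < 0.80).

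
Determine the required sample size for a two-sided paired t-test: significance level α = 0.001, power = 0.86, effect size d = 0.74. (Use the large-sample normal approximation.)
n = 35 pairs

Sample size formula (paired t-test, normal approximation):
n = ((z_{α/2} + z_β) / d)²

z_{α/2} = 3.291 (for α = 0.001, two-sided)
z_β = 1.080 (for power = 0.86)
d = 0.74

n = ((3.291 + 1.080) / 0.74)²
n = (5.907)²
n ≈ 34.89
Round up to the next whole number: n = 35 pairs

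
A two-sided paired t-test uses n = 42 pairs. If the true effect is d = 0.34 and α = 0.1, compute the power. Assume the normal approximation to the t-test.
Power ≈ 0.71

Power calculation (paired t-test, normal approximation):
z_β = d · √n - z_{α/2}
z_β = 0.34 · √42 - 1.645
z_β = 0.34 · 6.481 - 1.645
z_β = 0.559

Power = Φ(z_β) = Φ(0.559) ≈ 0.712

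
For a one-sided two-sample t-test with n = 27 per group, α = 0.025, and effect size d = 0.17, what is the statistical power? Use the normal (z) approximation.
Power ≈ 0.09

Power calculation (two-sample t-test, normal approximation):
z_β = d · √(n/2) - z_α
z_β = 0.17 · √(27/2) - 1.960
z_β = 0.17 · 3.674 - 1.960
z_β = -1.335

Power = Φ(z_β) = Φ(-1.335) ≈ 0.091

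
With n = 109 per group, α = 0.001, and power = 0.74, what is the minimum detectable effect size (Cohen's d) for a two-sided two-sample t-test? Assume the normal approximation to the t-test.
d ≈ 0.53

Minimum detectable effect (two-sample t-test, normal approximation):
d = (z_{α/2} + z_β) / √(n/2)
d = (3.291 + 0.643) / √(109/2)
d = 3.934 / 7.382
d ≈ 0.53

By Cohen's convention (0.2 small / 0.5 medium / 0.8 large): medium effect.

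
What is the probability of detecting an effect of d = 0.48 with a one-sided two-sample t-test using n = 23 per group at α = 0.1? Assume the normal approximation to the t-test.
Power ≈ 0.64

Power calculation (two-sample t-test, normal approximation):
z_β = d · √(n/2) - z_α
z_β = 0.48 · √(23/2) - 1.282
z_β = 0.48 · 3.391 - 1.282
z_β = 0.346

Power = Φ(z_β) = Φ(0.346) ≈ 0.635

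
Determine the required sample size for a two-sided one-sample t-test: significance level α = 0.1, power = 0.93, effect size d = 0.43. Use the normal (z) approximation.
n = 53

Sample size formula (one-sample t-test, normal approximation):
n = ((z_{α/2} + z_β) / d)²

z_{α/2} = 1.645 (for α = 0.1, two-sided)
z_β = 1.476 (for power = 0.93)
d = 0.43

n = ((1.645 + 1.476) / 0.43)²
n = (7.258)²
n ≈ 52.68
Round up to the next whole number: n = 53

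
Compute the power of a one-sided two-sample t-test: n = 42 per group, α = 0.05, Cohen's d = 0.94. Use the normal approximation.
Power ≈ 1.00

Power calculation (two-sample t-test, normal approximation):
z_β = d · √(n/2) - z_α
z_β = 0.94 · √(42/2) - 1.645
z_β = 0.94 · 4.583 - 1.645
z_β = 2.663

Power = Φ(z_β) = Φ(2.663) ≈ 0.996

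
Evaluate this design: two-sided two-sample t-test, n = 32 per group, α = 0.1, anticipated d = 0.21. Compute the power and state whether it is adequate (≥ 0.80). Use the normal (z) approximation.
Power ≈ 0.21; the study is underpowered (power < 0.80)

Power calculation (two-sample t-test, normal approximation):
z_β = d · √(n/2) - z_{α/2}
z_β = 0.21 · √(32/2) - 1.645
z_β = 0.21 · 4.000 - 1.645
z_β = -0.805

Power = Φ(z_β) = Φ(-0.805) ≈ 0.210

Effect size d = 0.21 is small by Cohen's convention (0.2/0.5/0.8).

Threshold: power ≥ 0.80 is conventionally adequate.
Power ≈ 0.21 → the study is underpowered (power < 0.80).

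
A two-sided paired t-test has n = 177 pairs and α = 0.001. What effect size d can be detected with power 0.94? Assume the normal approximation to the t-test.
d ≈ 0.36

Minimum detectable effect (paired t-test, normal approximation):
d = (z_{α/2} + z_β) / √n
d = (3.291 + 1.555) / √177
d = 4.845 / 13.304
d ≈ 0.36

By Cohen's convention (0.2 small / 0.5 medium / 0.8 large): small effect.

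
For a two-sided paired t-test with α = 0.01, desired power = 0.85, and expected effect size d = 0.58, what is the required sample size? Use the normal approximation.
n = 39 pairs

Sample size formula (paired t-test, normal approximation):
n = ((z_{α/2} + z_β) / d)²

z_{α/2} = 2.576 (for α = 0.01, two-sided)
z_β = 1.036 (for power = 0.85)
d = 0.58

n = ((2.576 + 1.036) / 0.58)²
n = (6.228)²
n ≈ 38.79
Round up to the next whole number: n = 39 pairs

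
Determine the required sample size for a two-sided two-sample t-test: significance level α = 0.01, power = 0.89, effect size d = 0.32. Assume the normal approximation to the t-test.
n = 283 per group

Sample size formula (two-sample t-test, normal approximation):
n = 2 · ((z_{α/2} + z_β) / d)²

z_{α/2} = 2.576 (for α = 0.01, two-sided)
z_β = 1.227 (for power = 0.89)
d = 0.32

n = 2 · ((2.576 + 1.227) / 0.32)²
n = 2 · (11.884)²
n ≈ 282.46
Round up to the next whole number: n = 283 per group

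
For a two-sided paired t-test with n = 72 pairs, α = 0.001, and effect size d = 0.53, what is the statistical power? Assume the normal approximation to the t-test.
Power ≈ 0.89

Power calculation (paired t-test, normal approximation):
z_β = d · √n - z_{α/2}
z_β = 0.53 · √72 - 3.291
z_β = 0.53 · 8.485 - 3.291
z_β = 1.207

Power = Φ(z_β) = Φ(1.207) ≈ 0.886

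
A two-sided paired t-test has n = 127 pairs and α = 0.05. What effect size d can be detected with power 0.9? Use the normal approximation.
d ≈ 0.29

Minimum detectable effect (paired t-test, normal approximation):
d = (z_{α/2} + z_β) / √n
d = (1.960 + 1.282) / √127
d = 3.242 / 11.269
d ≈ 0.29

By Cohen's convention (0.2 small / 0.5 medium / 0.8 large): small effect.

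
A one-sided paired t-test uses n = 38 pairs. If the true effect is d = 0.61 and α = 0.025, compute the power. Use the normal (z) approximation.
Power ≈ 0.96

Power calculation (paired t-test, normal approximation):
z_β = d · √n - z_α
z_β = 0.61 · √38 - 1.960
z_β = 0.61 · 6.164 - 1.960
z_β = 1.800

Power = Φ(z_β) = Φ(1.800) ≈ 0.964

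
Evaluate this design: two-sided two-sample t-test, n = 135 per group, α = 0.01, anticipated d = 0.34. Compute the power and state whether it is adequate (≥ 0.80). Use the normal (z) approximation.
Power ≈ 0.59; the study is underpowered (power < 0.80)

Power calculation (two-sample t-test, normal approximation):
z_β = d · √(n/2) - z_{α/2}
z_β = 0.34 · √(135/2) - 2.576
z_β = 0.34 · 8.216 - 2.576
z_β = 0.218

Power = Φ(z_β) = Φ(0.218) ≈ 0.586

Effect size d = 0.34 is small by Cohen's convention (0.2/0.5/0.8).

Threshold: power ≥ 0.80 is conventionally adequate.
Power ≈ 0.59 → the study is underpowered (power < 0.80).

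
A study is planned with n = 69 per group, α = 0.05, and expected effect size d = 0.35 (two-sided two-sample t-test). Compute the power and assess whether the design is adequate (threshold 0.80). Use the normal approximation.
Power ≈ 0.54; the study is underpowered (power < 0.80)

Power calculation (two-sample t-test, normal approximation):
z_β = d · √(n/2) - z_{α/2}
z_β = 0.35 · √(69/2) - 1.960
z_β = 0.35 · 5.874 - 1.960
z_β = 0.096

Power = Φ(z_β) = Φ(0.096) ≈ 0.538

Effect size d = 0.35 is small by Cohen's convention (0.2/0.5/0.8).

Threshold: power ≥ 0.80 is conventionally adequate.
Power ≈ 0.54 → the study is underpowered (power < 0.80).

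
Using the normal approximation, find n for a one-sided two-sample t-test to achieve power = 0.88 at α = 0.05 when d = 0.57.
n = 49 per group

Sample size formula (two-sample t-test, normal approximation):
n = 2 · ((z_α + z_β) / d)²

z_α = 1.645 (for α = 0.05, one-sided)
z_β = 1.175 (for power = 0.88)
d = 0.57

n = 2 · ((1.645 + 1.175) / 0.57)²
n = 2 · (4.947)²
n ≈ 48.95
Round up to the next whole number: n = 49 per group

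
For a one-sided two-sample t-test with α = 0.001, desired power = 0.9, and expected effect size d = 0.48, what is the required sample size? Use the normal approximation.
n = 166 per group

Sample size formula (two-sample t-test, normal approximation):
n = 2 · ((z_α + z_β) / d)²

z_α = 3.090 (for α = 0.001, one-sided)
z_β = 1.282 (for power = 0.9)
d = 0.48

n = 2 · ((3.090 + 1.282) / 0.48)²
n = 2 · (9.108)²
n ≈ 165.91
Round up to the next whole number: n = 166 per group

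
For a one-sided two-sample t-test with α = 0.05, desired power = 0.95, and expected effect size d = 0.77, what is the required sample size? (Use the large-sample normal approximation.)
n = 37 per group

Sample size formula (two-sample t-test, normal approximation):
n = 2 · ((z_α + z_β) / d)²

z_α = 1.645 (for α = 0.05, one-sided)
z_β = 1.645 (for power = 0.95)
d = 0.77

n = 2 · ((1.645 + 1.645) / 0.77)²
n = 2 · (4.273)²
n ≈ 36.52
Round up to the next whole number: n = 37 per group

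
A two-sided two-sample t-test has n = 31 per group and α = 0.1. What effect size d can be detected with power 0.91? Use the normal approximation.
d ≈ 0.76

Minimum detectable effect (two-sample t-test, normal approximation):
d = (z_{α/2} + z_β) / √(n/2)
d = (1.645 + 1.341) / √(31/2)
d = 2.986 / 3.937
d ≈ 0.76

By Cohen's convention (0.2 small / 0.5 medium / 0.8 large): medium effect.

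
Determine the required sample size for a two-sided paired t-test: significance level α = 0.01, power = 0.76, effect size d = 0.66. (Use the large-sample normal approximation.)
n = 25 pairs

Sample size formula (paired t-test, normal approximation):
n = ((z_{α/2} + z_β) / d)²

z_{α/2} = 2.576 (for α = 0.01, two-sided)
z_β = 0.706 (for power = 0.76)
d = 0.66

n = ((2.576 + 0.706) / 0.66)²
n = (4.973)²
n ≈ 24.73
Round up to the next whole number: n = 25 pairs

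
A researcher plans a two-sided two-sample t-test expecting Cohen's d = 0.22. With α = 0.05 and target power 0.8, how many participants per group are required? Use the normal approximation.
n = 325 per group

Sample size formula (two-sample t-test, normal approximation):
n = 2 · ((z_{α/2} + z_β) / d)²

z_{α/2} = 1.960 (for α = 0.05, two-sided)
z_β = 0.842 (for power = 0.8)
d = 0.22

n = 2 · ((1.960 + 0.842) / 0.22)²
n = 2 · (12.736)²
n ≈ 324.41
Round up to the next whole number: n = 325 per group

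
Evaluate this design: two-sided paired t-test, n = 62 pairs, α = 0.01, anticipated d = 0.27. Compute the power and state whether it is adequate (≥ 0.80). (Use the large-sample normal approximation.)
Power ≈ 0.33; the study is underpowered (power < 0.80)

Power calculation (paired t-test, normal approximation):
z_β = d · √n - z_{α/2}
z_β = 0.27 · √62 - 2.576
z_β = 0.27 · 7.874 - 2.576
z_β = -0.450

Power = Φ(z_β) = Φ(-0.450) ≈ 0.326

Effect size d = 0.27 is small by Cohen's convention (0.2/0.5/0.8).

Threshold: power ≥ 0.80 is conventionally adequate.
Power ≈ 0.33 → the study is underpowered (power < 0.80).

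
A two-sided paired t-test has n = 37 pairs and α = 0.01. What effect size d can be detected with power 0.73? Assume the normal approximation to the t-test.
d ≈ 0.52

Minimum detectable effect (paired t-test, normal approximation):
d = (z_{α/2} + z_β) / √n
d = (2.576 + 0.613) / √37
d = 3.189 / 6.083
d ≈ 0.52

By Cohen's convention (0.2 small / 0.5 medium / 0.8 large): medium effect.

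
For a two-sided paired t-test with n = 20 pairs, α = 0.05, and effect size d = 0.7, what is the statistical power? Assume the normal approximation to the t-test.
Power ≈ 0.88

Power calculation (paired t-test, normal approximation):
z_β = d · √n - z_{α/2}
z_β = 0.7 · √20 - 1.960
z_β = 0.7 · 4.472 - 1.960
z_β = 1.171

Power = Φ(z_β) = Φ(1.171) ≈ 0.879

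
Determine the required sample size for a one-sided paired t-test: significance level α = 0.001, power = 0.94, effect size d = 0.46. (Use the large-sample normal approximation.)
n = 102 pairs

Sample size formula (paired t-test, normal approximation):
n = ((z_α + z_β) / d)²

z_α = 3.090 (for α = 0.001, one-sided)
z_β = 1.555 (for power = 0.94)
d = 0.46

n = ((3.090 + 1.555) / 0.46)²
n = (10.098)²
n ≈ 101.97
Round up to the next whole number: n = 102 pairs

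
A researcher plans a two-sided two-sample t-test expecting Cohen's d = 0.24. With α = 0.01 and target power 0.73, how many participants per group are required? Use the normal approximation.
n = 354 per group

Sample size formula (two-sample t-test, normal approximation):
n = 2 · ((z_{α/2} + z_β) / d)²

z_{α/2} = 2.576 (for α = 0.01, two-sided)
z_β = 0.613 (for power = 0.73)
d = 0.24

n = 2 · ((2.576 + 0.613) / 0.24)²
n = 2 · (13.288)²
n ≈ 353.14
Round up to the next whole number: n = 354 per group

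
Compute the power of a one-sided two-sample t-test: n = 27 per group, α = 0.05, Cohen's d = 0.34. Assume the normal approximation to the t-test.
Power ≈ 0.35

Power calculation (two-sample t-test, normal approximation):
z_β = d · √(n/2) - z_α
z_β = 0.34 · √(27/2) - 1.645
z_β = 0.34 · 3.674 - 1.645
z_β = -0.396

Power = Φ(z_β) = Φ(-0.396) ≈ 0.346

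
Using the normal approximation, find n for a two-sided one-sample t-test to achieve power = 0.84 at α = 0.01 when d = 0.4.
n = 80

Sample size formula (one-sample t-test, normal approximation):
n = ((z_{α/2} + z_β) / d)²

z_{α/2} = 2.576 (for α = 0.01, two-sided)
z_β = 0.994 (for power = 0.84)
d = 0.4

n = ((2.576 + 0.994) / 0.4)²
n = (8.925)²
n ≈ 79.66
Round up to the next whole number: n = 80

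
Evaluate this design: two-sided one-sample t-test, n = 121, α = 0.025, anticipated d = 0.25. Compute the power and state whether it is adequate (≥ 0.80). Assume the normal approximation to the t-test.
Power ≈ 0.69; the study is underpowered (power < 0.80)

Power calculation (one-sample t-test, normal approximation):
z_β = d · √n - z_{α/2}
z_β = 0.25 · √121 - 2.241
z_β = 0.25 · 11.000 - 2.241
z_β = 0.509

Power = Φ(z_β) = Φ(0.509) ≈ 0.694

Effect size d = 0.25 is small by Cohen's convention (0.2/0.5/0.8).

Threshold: power ≥ 0.80 is conventionally adequate.
Power ≈ 0.69 → the study is underpowered (power < 0.80).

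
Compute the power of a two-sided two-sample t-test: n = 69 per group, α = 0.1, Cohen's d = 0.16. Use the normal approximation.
Power ≈ 0.24

Power calculation (two-sample t-test, normal approximation):
z_β = d · √(n/2) - z_{α/2}
z_β = 0.16 · √(69/2) - 1.645
z_β = 0.16 · 5.874 - 1.645
z_β = -0.705

Power = Φ(z_β) = Φ(-0.705) ≈ 0.240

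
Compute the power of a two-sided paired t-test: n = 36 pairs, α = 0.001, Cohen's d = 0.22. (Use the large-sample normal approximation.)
Power ≈ 0.02

Power calculation (paired t-test, normal approximation):
z_β = d · √n - z_{α/2}
z_β = 0.22 · √36 - 3.291
z_β = 0.22 · 6.000 - 3.291
z_β = -1.971

Power = Φ(z_β) = Φ(-1.971) ≈ 0.024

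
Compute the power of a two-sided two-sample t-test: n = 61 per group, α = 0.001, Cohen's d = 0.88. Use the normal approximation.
Power ≈ 0.94

Power calculation (two-sample t-test, normal approximation):
z_β = d · √(n/2) - z_{α/2}
z_β = 0.88 · √(61/2) - 3.291
z_β = 0.88 · 5.523 - 3.291
z_β = 1.569

Power = Φ(z_β) = Φ(1.569) ≈ 0.942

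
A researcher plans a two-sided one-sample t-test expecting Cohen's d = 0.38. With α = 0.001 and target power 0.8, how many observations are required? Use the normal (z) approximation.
n = 119

Sample size formula (one-sample t-test, normal approximation):
n = ((z_{α/2} + z_β) / d)²

z_{α/2} = 3.291 (for α = 0.001, two-sided)
z_β = 0.842 (for power = 0.8)
d = 0.38

n = ((3.291 + 0.842) / 0.38)²
n = (10.876)²
n ≈ 118.29
Round up to the next whole number: n = 119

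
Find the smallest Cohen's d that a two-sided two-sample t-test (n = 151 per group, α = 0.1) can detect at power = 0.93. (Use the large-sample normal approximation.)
d ≈ 0.36

Minimum detectable effect (two-sample t-test, normal approximation):
d = (z_{α/2} + z_β) / √(n/2)
d = (1.645 + 1.476) / √(151/2)
d = 3.121 / 8.689
d ≈ 0.36

By Cohen's convention (0.2 small / 0.5 medium / 0.8 large): small effect.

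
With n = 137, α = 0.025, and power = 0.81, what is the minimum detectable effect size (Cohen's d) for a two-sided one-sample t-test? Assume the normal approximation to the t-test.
d ≈ 0.27

Minimum detectable effect (one-sample t-test, normal approximation):
d = (z_{α/2} + z_β) / √n
d = (2.241 + 0.878) / √137
d = 3.119 / 11.705
d ≈ 0.27

By Cohen's convention (0.2 small / 0.5 medium / 0.8 large): small effect.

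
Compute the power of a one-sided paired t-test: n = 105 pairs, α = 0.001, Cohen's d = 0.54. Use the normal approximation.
Power ≈ 0.99

Power calculation (paired t-test, normal approximation):
z_β = d · √n - z_α
z_β = 0.54 · √105 - 3.090
z_β = 0.54 · 10.247 - 3.090
z_β = 2.443

Power = Φ(z_β) = Φ(2.443) ≈ 0.993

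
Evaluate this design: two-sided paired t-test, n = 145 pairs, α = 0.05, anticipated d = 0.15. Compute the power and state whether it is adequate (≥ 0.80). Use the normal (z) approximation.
Power ≈ 0.44; the study is underpowered (power < 0.80)

Power calculation (paired t-test, normal approximation):
z_β = d · √n - z_{α/2}
z_β = 0.15 · √145 - 1.960
z_β = 0.15 · 12.042 - 1.960
z_β = -0.154

Power = Φ(z_β) = Φ(-0.154) ≈ 0.439

Effect size d = 0.15 is very small by Cohen's convention (0.2/0.5/0.8).

Threshold: power ≥ 0.80 is conventionally adequate.
Power ≈ 0.44 → the study is underpowered (power < 0.80).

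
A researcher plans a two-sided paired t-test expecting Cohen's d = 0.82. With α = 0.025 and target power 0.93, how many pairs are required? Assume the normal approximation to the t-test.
n = 21 pairs

Sample size formula (paired t-test, normal approximation):
n = ((z_{α/2} + z_β) / d)²

z_{α/2} = 2.241 (for α = 0.025, two-sided)
z_β = 1.476 (for power = 0.93)
d = 0.82

n = ((2.241 + 1.476) / 0.82)²
n = (4.533)²
n ≈ 20.55
Round up to the next whole number: n = 21 pairs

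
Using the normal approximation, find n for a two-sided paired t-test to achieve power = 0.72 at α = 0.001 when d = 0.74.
n = 28 pairs

Sample size formula (paired t-test, normal approximation):
n = ((z_{α/2} + z_β) / d)²

z_{α/2} = 3.291 (for α = 0.001, two-sided)
z_β = 0.583 (for power = 0.72)
d = 0.74

n = ((3.291 + 0.583) / 0.74)²
n = (5.235)²
n ≈ 27.41
Round up to the next whole number: n = 28 pairs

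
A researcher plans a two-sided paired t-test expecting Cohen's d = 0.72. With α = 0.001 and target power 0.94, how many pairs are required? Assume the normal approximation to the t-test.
n = 46 pairs

Sample size formula (paired t-test, normal approximation):
n = ((z_{α/2} + z_β) / d)²

z_{α/2} = 3.291 (for α = 0.001, two-sided)
z_β = 1.555 (for power = 0.94)
d = 0.72

n = ((3.291 + 1.555) / 0.72)²
n = (6.731)²
n ≈ 45.31
Round up to the next whole number: n = 46 pairs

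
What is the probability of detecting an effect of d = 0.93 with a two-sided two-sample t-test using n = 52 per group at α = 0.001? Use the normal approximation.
Power ≈ 0.93

Power calculation (two-sample t-test, normal approximation):
z_β = d · √(n/2) - z_{α/2}
z_β = 0.93 · √(52/2) - 3.291
z_β = 0.93 · 5.099 - 3.291
z_β = 1.452

Power = Φ(z_β) = Φ(1.452) ≈ 0.927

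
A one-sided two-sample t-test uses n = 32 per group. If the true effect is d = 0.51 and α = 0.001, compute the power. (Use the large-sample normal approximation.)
Power ≈ 0.15

Power calculation (two-sample t-test, normal approximation):
z_β = d · √(n/2) - z_α
z_β = 0.51 · √(32/2) - 3.090
z_β = 0.51 · 4.000 - 3.090
z_β = -1.050

Power = Φ(z_β) = Φ(-1.050) ≈ 0.147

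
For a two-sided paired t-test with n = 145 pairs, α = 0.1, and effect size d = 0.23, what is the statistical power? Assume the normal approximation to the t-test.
Power ≈ 0.87

Power calculation (paired t-test, normal approximation):
z_β = d · √n - z_{α/2}
z_β = 0.23 · √145 - 1.645
z_β = 0.23 · 12.042 - 1.645
z_β = 1.125

Power = Φ(z_β) = Φ(1.125) ≈ 0.870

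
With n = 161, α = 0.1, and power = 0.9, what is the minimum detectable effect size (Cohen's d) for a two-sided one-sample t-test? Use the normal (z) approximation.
d ≈ 0.23

Minimum detectable effect (one-sample t-test, normal approximation):
d = (z_{α/2} + z_β) / √n
d = (1.645 + 1.282) / √161
d = 2.926 / 12.689
d ≈ 0.23

By Cohen's convention (0.2 small / 0.5 medium / 0.8 large): small effect.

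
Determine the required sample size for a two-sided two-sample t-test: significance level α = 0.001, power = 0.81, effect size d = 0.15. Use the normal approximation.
n = 1545 per group

Sample size formula (two-sample t-test, normal approximation):
n = 2 · ((z_{α/2} + z_β) / d)²

z_{α/2} = 3.291 (for α = 0.001, two-sided)
z_β = 0.878 (for power = 0.81)
d = 0.15

n = 2 · ((3.291 + 0.878) / 0.15)²
n = 2 · (27.793)²
n ≈ 1544.90
Round up to the next whole number: n = 1545 per group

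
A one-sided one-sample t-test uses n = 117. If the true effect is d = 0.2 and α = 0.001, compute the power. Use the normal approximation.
Power ≈ 0.18

Power calculation (one-sample t-test, normal approximation):
z_β = d · √n - z_α
z_β = 0.2 · √117 - 3.090
z_β = 0.2 · 10.817 - 3.090
z_β = -0.927

Power = Φ(z_β) = Φ(-0.927) ≈ 0.177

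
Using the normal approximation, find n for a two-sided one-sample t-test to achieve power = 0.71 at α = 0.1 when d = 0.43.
n = 27

Sample size formula (one-sample t-test, normal approximation):
n = ((z_{α/2} + z_β) / d)²

z_{α/2} = 1.645 (for α = 0.1, two-sided)
z_β = 0.553 (for power = 0.71)
d = 0.43

n = ((1.645 + 0.553) / 0.43)²
n = (5.112)²
n ≈ 26.13
Round up to the next whole number: n = 27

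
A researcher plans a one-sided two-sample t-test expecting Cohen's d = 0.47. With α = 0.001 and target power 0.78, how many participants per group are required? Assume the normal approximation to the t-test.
n = 136 per group

Sample size formula (two-sample t-test, normal approximation):
n = 2 · ((z_α + z_β) / d)²

z_α = 3.090 (for α = 0.001, one-sided)
z_β = 0.772 (for power = 0.78)
d = 0.47

n = 2 · ((3.090 + 0.772) / 0.47)²
n = 2 · (8.217)²
n ≈ 135.04
Round up to the next whole number: n = 136 per group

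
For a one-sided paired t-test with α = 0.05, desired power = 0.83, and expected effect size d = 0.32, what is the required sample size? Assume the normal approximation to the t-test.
n = 66 pairs

Sample size formula (paired t-test, normal approximation):
n = ((z_α + z_β) / d)²

z_α = 1.645 (for α = 0.05, one-sided)
z_β = 0.954 (for power = 0.83)
d = 0.32

n = ((1.645 + 0.954) / 0.32)²
n = (8.122)²
n ≈ 65.97
Round up to the next whole number: n = 66 pairs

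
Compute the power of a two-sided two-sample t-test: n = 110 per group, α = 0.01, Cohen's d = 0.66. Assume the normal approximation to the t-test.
Power ≈ 0.99

Power calculation (two-sample t-test, normal approximation):
z_β = d · √(n/2) - z_{α/2}
z_β = 0.66 · √(110/2) - 2.576
z_β = 0.66 · 7.416 - 2.576
z_β = 2.319

Power = Φ(z_β) = Φ(2.319) ≈ 0.990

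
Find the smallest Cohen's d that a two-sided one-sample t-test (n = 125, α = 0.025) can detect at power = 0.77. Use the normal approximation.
d ≈ 0.27

Minimum detectable effect (one-sample t-test, normal approximation):
d = (z_{α/2} + z_β) / √n
d = (2.241 + 0.739) / √125
d = 2.980 / 11.180
d ≈ 0.27

By Cohen's convention (0.2 small / 0.5 medium / 0.8 large): small effect.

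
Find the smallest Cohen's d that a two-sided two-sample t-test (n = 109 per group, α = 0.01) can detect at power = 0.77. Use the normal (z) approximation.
d ≈ 0.45

Minimum detectable effect (two-sample t-test, normal approximation):
d = (z_{α/2} + z_β) / √(n/2)
d = (2.576 + 0.739) / √(109/2)
d = 3.315 / 7.382
d ≈ 0.45

By Cohen's convention (0.2 small / 0.5 medium / 0.8 large): small effect.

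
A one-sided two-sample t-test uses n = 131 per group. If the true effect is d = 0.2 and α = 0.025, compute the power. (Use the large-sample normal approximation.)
Power ≈ 0.37

Power calculation (two-sample t-test, normal approximation):
z_β = d · √(n/2) - z_α
z_β = 0.2 · √(131/2) - 1.960
z_β = 0.2 · 8.093 - 1.960
z_β = -0.341

Power = Φ(z_β) = Φ(-0.341) ≈ 0.366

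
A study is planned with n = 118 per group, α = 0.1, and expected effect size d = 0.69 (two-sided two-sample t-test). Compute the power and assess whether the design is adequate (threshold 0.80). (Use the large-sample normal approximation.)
Power ≈ 1.00; the study is adequately powered (power ≥ 0.80)

Power calculation (two-sample t-test, normal approximation):
z_β = d · √(n/2) - z_{α/2}
z_β = 0.69 · √(118/2) - 1.645
z_β = 0.69 · 7.681 - 1.645
z_β = 3.655

Power = Φ(z_β) = Φ(3.655) ≈ 1.000

Effect size d = 0.69 is medium by Cohen's convention (0.2/0.5/0.8).

Threshold: power ≥ 0.80 is conventionally adequate.
Power ≈ 1.00 → the study is adequately powered (power ≥ 0.80).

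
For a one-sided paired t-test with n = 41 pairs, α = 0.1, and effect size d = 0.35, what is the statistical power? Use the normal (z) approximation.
Power ≈ 0.83

Power calculation (paired t-test, normal approximation):
z_β = d · √n - z_α
z_β = 0.35 · √41 - 1.282
z_β = 0.35 · 6.403 - 1.282
z_β = 0.960

Power = Φ(z_β) = Φ(0.960) ≈ 0.831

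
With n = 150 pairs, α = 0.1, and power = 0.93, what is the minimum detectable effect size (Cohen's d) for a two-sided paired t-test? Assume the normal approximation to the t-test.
d ≈ 0.25

Minimum detectable effect (paired t-test, normal approximation):
d = (z_{α/2} + z_β) / √n
d = (1.645 + 1.476) / √150
d = 3.121 / 12.247
d ≈ 0.25

By Cohen's convention (0.2 small / 0.5 medium / 0.8 large): small effect.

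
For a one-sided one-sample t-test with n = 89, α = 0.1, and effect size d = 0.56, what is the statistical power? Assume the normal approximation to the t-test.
Power ≈ 1.00

Power calculation (one-sample t-test, normal approximation):
z_β = d · √n - z_α
z_β = 0.56 · √89 - 1.282
z_β = 0.56 · 9.434 - 1.282
z_β = 4.001

Power = Φ(z_β) = Φ(4.001) ≈ 1.000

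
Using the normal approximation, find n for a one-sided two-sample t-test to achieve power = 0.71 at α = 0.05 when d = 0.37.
n = 71 per group

Sample size formula (two-sample t-test, normal approximation):
n = 2 · ((z_α + z_β) / d)²

z_α = 1.645 (for α = 0.05, one-sided)
z_β = 0.553 (for power = 0.71)
d = 0.37

n = 2 · ((1.645 + 0.553) / 0.37)²
n = 2 · (5.941)²
n ≈ 70.59
Round up to the next whole number: n = 71 per group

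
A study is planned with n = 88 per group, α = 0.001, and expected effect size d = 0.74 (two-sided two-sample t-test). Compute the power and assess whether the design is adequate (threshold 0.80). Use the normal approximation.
Power ≈ 0.95; the study is adequately powered (power ≥ 0.80)

Power calculation (two-sample t-test, normal approximation):
z_β = d · √(n/2) - z_{α/2}
z_β = 0.74 · √(88/2) - 3.291
z_β = 0.74 · 6.633 - 3.291
z_β = 1.618

Power = Φ(z_β) = Φ(1.618) ≈ 0.947

Effect size d = 0.74 is medium by Cohen's convention (0.2/0.5/0.8).

Threshold: power ≥ 0.80 is conventionally adequate.
Power ≈ 0.95 → the study is adequately powered (power ≥ 0.80).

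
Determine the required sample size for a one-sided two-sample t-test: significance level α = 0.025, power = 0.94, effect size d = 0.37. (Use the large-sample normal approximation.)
n = 181 per group

Sample size formula (two-sample t-test, normal approximation):
n = 2 · ((z_α + z_β) / d)²

z_α = 1.960 (for α = 0.025, one-sided)
z_β = 1.555 (for power = 0.94)
d = 0.37

n = 2 · ((1.960 + 1.555) / 0.37)²
n = 2 · (9.500)²
n ≈ 180.50
Round up to the next whole number: n = 181 per group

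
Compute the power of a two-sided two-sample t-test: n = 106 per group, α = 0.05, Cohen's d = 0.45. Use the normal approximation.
Power ≈ 0.91

Power calculation (two-sample t-test, normal approximation):
z_β = d · √(n/2) - z_{α/2}
z_β = 0.45 · √(106/2) - 1.960
z_β = 0.45 · 7.280 - 1.960
z_β = 1.316

Power = Φ(z_β) = Φ(1.316) ≈ 0.906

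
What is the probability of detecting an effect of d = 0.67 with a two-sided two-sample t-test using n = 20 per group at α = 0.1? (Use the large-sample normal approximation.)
Power ≈ 0.68

Power calculation (two-sample t-test, normal approximation):
z_β = d · √(n/2) - z_{α/2}
z_β = 0.67 · √(20/2) - 1.645
z_β = 0.67 · 3.162 - 1.645
z_β = 0.474

Power = Φ(z_β) = Φ(0.474) ≈ 0.682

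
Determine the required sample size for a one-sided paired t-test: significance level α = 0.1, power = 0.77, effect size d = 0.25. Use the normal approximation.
n = 66 pairs

Sample size formula (paired t-test, normal approximation):
n = ((z_α + z_β) / d)²

z_α = 1.282 (for α = 0.1, one-sided)
z_β = 0.739 (for power = 0.77)
d = 0.25

n = ((1.282 + 0.739) / 0.25)²
n = (8.084)²
n ≈ 65.35
Round up to the next whole number: n = 66 pairs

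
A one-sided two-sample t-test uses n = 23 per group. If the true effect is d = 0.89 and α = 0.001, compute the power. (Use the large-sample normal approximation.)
Power ≈ 0.47

Power calculation (two-sample t-test, normal approximation):
z_β = d · √(n/2) - z_α
z_β = 0.89 · √(23/2) - 3.090
z_β = 0.89 · 3.391 - 3.090
z_β = -0.072

Power = Φ(z_β) = Φ(-0.072) ≈ 0.471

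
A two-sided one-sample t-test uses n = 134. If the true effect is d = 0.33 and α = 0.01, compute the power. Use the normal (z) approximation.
Power ≈ 0.89

Power calculation (one-sample t-test, normal approximation):
z_β = d · √n - z_{α/2}
z_β = 0.33 · √134 - 2.576
z_β = 0.33 · 11.576 - 2.576
z_β = 1.244

Power = Φ(z_β) = Φ(1.244) ≈ 0.893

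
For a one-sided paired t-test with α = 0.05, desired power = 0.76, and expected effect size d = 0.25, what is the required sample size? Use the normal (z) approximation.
n = 89 pairs

Sample size formula (paired t-test, normal approximation):
n = ((z_α + z_β) / d)²

z_α = 1.645 (for α = 0.05, one-sided)
z_β = 0.706 (for power = 0.76)
d = 0.25

n = ((1.645 + 0.706) / 0.25)²
n = (9.404)²
n ≈ 88.44
Round up to the next whole number: n = 89 pairs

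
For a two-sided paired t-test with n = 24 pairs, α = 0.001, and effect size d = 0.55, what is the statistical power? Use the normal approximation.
Power ≈ 0.28

Power calculation (paired t-test, normal approximation):
z_β = d · √n - z_{α/2}
z_β = 0.55 · √24 - 3.291
z_β = 0.55 · 4.899 - 3.291
z_β = -0.596

Power = Φ(z_β) = Φ(-0.596) ≈ 0.276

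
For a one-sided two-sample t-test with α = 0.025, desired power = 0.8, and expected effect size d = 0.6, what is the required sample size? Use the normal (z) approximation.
n = 44 per group

Sample size formula (two-sample t-test, normal approximation):
n = 2 · ((z_α + z_β) / d)²

z_α = 1.960 (for α = 0.025, one-sided)
z_β = 0.842 (for power = 0.8)
d = 0.6

n = 2 · ((1.960 + 0.842) / 0.6)²
n = 2 · (4.670)²
n ≈ 43.62
Round up to the next whole number: n = 44 per group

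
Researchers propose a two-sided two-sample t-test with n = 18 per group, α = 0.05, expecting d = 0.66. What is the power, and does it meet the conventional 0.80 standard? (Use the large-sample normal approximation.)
Power ≈ 0.51; the study is underpowered (power < 0.80)

Power calculation (two-sample t-test, normal approximation):
z_β = d · √(n/2) - z_{α/2}
z_β = 0.66 · √(18/2) - 1.960
z_β = 0.66 · 3.000 - 1.960
z_β = 0.020

Power = Φ(z_β) = Φ(0.020) ≈ 0.508

Effect size d = 0.66 is medium by Cohen's convention (0.2/0.5/0.8).

Threshold: power ≥ 0.80 is conventionally adequate.
Power ≈ 0.51 → the study is underpowered (power < 0.80).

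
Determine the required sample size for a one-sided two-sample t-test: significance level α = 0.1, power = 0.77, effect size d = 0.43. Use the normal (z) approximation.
n = 45 per group

Sample size formula (two-sample t-test, normal approximation):
n = 2 · ((z_α + z_β) / d)²

z_α = 1.282 (for α = 0.1, one-sided)
z_β = 0.739 (for power = 0.77)
d = 0.43

n = 2 · ((1.282 + 0.739) / 0.43)²
n = 2 · (4.700)²
n ≈ 44.18
Round up to the next whole number: n = 45 per group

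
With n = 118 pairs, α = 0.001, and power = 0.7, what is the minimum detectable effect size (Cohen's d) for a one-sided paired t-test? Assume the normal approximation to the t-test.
d ≈ 0.33

Minimum detectable effect (paired t-test, normal approximation):
d = (z_α + z_β) / √n
d = (3.090 + 0.524) / √118
d = 3.615 / 10.863
d ≈ 0.33

By Cohen's convention (0.2 small / 0.5 medium / 0.8 large): small effect.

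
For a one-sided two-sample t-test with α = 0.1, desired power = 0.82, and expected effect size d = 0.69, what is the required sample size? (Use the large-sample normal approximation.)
n = 21 per group

Sample size formula (two-sample t-test, normal approximation):
n = 2 · ((z_α + z_β) / d)²

z_α = 1.282 (for α = 0.1, one-sided)
z_β = 0.915 (for power = 0.82)
d = 0.69

n = 2 · ((1.282 + 0.915) / 0.69)²
n = 2 · (3.184)²
n ≈ 20.28
Round up to the next whole number: n = 21 per group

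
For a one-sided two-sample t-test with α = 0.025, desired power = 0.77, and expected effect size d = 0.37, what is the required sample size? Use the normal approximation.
n = 107 per group

Sample size formula (two-sample t-test, normal approximation):
n = 2 · ((z_α + z_β) / d)²

z_α = 1.960 (for α = 0.025, one-sided)
z_β = 0.739 (for power = 0.77)
d = 0.37

n = 2 · ((1.960 + 0.739) / 0.37)²
n = 2 · (7.295)²
n ≈ 106.43
Round up to the next whole number: n = 107 per group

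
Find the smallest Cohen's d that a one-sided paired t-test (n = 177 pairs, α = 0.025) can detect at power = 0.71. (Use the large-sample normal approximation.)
d ≈ 0.19

Minimum detectable effect (paired t-test, normal approximation):
d = (z_α + z_β) / √n
d = (1.960 + 0.553) / √177
d = 2.513 / 13.304
d ≈ 0.19

By Cohen's convention (0.2 small / 0.5 medium / 0.8 large): very small effect.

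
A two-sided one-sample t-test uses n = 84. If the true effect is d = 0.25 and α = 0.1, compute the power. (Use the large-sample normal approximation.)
Power ≈ 0.74

Power calculation (one-sample t-test, normal approximation):
z_β = d · √n - z_{α/2}
z_β = 0.25 · √84 - 1.645
z_β = 0.25 · 9.165 - 1.645
z_β = 0.646

Power = Φ(z_β) = Φ(0.646) ≈ 0.741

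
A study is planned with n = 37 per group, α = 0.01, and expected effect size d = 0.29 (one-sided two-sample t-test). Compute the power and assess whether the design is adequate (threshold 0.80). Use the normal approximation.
Power ≈ 0.14; the study is underpowered (power < 0.80)

Power calculation (two-sample t-test, normal approximation):
z_β = d · √(n/2) - z_α
z_β = 0.29 · √(37/2) - 2.326
z_β = 0.29 · 4.301 - 2.326
z_β = -1.079

Power = Φ(z_β) = Φ(-1.079) ≈ 0.140

Effect size d = 0.29 is small by Cohen's convention (0.2/0.5/0.8).

Threshold: power ≥ 0.80 is conventionally adequate.
Power ≈ 0.14 → the study is underpowered (power < 0.80).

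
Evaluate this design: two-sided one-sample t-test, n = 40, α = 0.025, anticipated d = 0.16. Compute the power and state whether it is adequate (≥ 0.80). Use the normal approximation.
Power ≈ 0.11; the study is underpowered (power < 0.80)

Power calculation (one-sample t-test, normal approximation):
z_β = d · √n - z_{α/2}
z_β = 0.16 · √40 - 2.241
z_β = 0.16 · 6.325 - 2.241
z_β = -1.229

Power = Φ(z_β) = Φ(-1.229) ≈ 0.109

Effect size d = 0.16 is very small by Cohen's convention (0.2/0.5/0.8).

Threshold: power ≥ 0.80 is conventionally adequate.
Power ≈ 0.11 → the study is underpowered (power < 0.80).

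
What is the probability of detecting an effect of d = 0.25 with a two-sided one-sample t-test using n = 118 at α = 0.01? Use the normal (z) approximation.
Power ≈ 0.56

Power calculation (one-sample t-test, normal approximation):
z_β = d · √n - z_{α/2}
z_β = 0.25 · √118 - 2.576
z_β = 0.25 · 10.863 - 2.576
z_β = 0.140

Power = Φ(z_β) = Φ(0.140) ≈ 0.556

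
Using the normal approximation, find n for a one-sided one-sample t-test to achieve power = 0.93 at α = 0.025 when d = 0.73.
n = 23

Sample size formula (one-sample t-test, normal approximation):
n = ((z_α + z_β) / d)²

z_α = 1.960 (for α = 0.025, one-sided)
z_β = 1.476 (for power = 0.93)
d = 0.73

n = ((1.960 + 1.476) / 0.73)²
n = (4.707)²
n ≈ 22.16
Round up to the next whole number: n = 23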